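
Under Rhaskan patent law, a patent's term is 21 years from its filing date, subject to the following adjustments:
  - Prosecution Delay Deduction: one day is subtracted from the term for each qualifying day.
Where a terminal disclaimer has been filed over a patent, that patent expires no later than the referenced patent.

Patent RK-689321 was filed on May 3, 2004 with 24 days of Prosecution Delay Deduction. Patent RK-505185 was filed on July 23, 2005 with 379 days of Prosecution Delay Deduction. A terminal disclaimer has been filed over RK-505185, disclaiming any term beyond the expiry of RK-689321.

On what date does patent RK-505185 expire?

Natural term of RK-505185:
  Base: filing + 21 years → 23 July 2026.
  Prosecution Delay Deduction: −379 days → 9 July 2025.
Expiry of referenced patent RK-689321:
  Base: filing + 21 years → 3 May 2025.
  Prosecution Delay Deduction: −24 days → 9 April 2025.
Terminal disclaimer: RK-505185 expires on the earlier of 9 July 2025 and 9 April 2025.

2025-04-09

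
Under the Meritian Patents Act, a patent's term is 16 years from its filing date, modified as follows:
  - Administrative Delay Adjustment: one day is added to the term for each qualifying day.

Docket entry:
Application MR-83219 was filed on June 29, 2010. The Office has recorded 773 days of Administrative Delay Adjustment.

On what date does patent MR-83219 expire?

August 10, 2028

Base term: filing date + 16 years → 29 June 2026.
Administrative Delay Adjustment: +773 days → 10 August 2028.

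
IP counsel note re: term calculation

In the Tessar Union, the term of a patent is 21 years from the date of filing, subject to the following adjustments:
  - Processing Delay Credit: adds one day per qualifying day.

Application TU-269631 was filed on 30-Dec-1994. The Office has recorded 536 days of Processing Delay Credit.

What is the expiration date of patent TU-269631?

2017-06-18

Base term: filing date + 21 years → 30 December 2015.
Processing Delay Credit: +536 days → 18 June 2017.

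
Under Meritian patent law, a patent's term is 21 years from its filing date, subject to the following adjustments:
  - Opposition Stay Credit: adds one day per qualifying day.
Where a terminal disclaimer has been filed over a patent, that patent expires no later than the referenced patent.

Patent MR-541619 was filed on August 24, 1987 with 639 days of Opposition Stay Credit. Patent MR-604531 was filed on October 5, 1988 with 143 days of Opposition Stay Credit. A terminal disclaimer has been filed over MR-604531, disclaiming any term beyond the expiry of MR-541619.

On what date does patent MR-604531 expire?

2010-02-25

Natural term of MR-604531:
  Base: filing + 21 years → 5 October 2009.
  Opposition Stay Credit: +143 days → 25 February 2010.
Expiry of referenced patent MR-541619:
  Base: filing + 21 years → 24 August 2008.
  Opposition Stay Credit: +639 days → 25 May 2010.
Terminal disclaimer: MR-604531 expires on the earlier of 25 February 2010 and 25 May 2010.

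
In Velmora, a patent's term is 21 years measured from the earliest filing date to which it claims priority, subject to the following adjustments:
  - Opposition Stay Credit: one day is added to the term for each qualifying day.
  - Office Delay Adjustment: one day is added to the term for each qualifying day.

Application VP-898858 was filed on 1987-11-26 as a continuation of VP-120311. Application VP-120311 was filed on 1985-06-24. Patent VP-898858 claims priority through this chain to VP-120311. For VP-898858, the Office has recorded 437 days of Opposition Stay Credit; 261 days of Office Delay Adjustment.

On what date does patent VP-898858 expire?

Earliest priority filing: 24 June 1985.
Base term: 24 June 1985 + 21 years → 24 June 2006.
Opposition Stay Credit: +437 days → 4 September 2007.
Office Delay Adjustment: +261 days → 22 May 2008.

2008-05-22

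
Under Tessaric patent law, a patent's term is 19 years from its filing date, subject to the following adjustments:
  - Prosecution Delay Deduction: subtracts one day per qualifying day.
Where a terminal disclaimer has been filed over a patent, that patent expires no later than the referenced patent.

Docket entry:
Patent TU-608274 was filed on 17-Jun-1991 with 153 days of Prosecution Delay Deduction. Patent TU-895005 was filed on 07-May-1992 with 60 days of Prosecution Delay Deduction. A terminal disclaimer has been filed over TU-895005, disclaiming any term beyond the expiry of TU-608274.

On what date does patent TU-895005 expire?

2010-01-15

Natural term of TU-895005:
  Base: filing + 19 years → 7 May 2011.
  Prosecution Delay Deduction: −60 days → 8 March 2011.
Expiry of referenced patent TU-608274:
  Base: filing + 19 years → 17 June 2010.
  Prosecution Delay Deduction: −153 days → 15 January 2010.
Terminal disclaimer: TU-895005 expires on the earlier of 8 March 2011 and 15 January 2010.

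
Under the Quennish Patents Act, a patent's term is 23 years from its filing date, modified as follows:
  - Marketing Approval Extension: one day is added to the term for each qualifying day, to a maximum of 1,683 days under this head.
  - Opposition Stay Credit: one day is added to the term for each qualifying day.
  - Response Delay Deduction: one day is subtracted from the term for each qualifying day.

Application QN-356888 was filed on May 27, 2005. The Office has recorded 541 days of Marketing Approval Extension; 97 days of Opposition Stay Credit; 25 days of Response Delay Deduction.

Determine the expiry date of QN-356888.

2030-01-30

Base term: filing date + 23 years → 27 May 2028.
Marketing Approval Extension: 541 days (within the 1683-day cap) → +541 days → 19 November 2029.
Opposition Stay Credit: +97 days → 24 February 2030.
Response Delay Deduction: −25 days → 30 January 2030.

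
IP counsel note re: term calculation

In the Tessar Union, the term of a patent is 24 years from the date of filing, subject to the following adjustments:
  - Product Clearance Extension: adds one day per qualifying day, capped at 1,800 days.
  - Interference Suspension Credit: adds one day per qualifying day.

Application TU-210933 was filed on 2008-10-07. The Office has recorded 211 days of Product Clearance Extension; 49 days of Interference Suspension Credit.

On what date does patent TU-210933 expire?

Base term: filing date + 24 years → 7 October 2032.
Product Clearance Extension: 211 days (within the 1800-day cap) → +211 days → 6 May 2033.
Interference Suspension Credit: +49 days → 24 June 2033.

June 24, 2033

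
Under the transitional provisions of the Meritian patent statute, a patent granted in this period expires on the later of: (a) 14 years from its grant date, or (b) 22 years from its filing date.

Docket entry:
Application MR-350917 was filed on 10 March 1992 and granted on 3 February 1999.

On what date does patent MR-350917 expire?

March 10, 2014

(a) grant + 14 years → 3 February 2013.
(b) filing + 22 years → 10 March 2014.
Later of the two: 10 March 2014.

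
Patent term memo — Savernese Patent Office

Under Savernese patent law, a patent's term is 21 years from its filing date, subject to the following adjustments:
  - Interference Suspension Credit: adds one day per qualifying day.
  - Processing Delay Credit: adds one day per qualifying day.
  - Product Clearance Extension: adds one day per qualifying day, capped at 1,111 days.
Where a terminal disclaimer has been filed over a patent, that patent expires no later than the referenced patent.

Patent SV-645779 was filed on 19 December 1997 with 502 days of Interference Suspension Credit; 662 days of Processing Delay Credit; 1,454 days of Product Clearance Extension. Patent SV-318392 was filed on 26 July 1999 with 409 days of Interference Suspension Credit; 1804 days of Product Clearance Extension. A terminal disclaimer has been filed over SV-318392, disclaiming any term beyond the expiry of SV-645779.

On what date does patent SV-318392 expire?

Natural term of SV-318392:
  Base: filing + 21 years → 26 July 2020.
  Interference Suspension Credit: +409 days → 8 September 2021.
  Product Clearance Extension: 1804 days claimed exceeds the 1111-day cap, so +1111 days → 23 September 2024.
Expiry of referenced patent SV-645779:
  Base: filing + 21 years → 19 December 2018.
  Interference Suspension Credit: +502 days → 4 May 2020.
  Processing Delay Credit: +662 days → 25 February 2022.
  Product Clearance Extension: 1454 days claimed exceeds the 1111-day cap, so +1111 days → 12 March 2025.
Terminal disclaimer: SV-318392 expires on the earlier of 23 September 2024 and 12 March 2025.

2024-09-23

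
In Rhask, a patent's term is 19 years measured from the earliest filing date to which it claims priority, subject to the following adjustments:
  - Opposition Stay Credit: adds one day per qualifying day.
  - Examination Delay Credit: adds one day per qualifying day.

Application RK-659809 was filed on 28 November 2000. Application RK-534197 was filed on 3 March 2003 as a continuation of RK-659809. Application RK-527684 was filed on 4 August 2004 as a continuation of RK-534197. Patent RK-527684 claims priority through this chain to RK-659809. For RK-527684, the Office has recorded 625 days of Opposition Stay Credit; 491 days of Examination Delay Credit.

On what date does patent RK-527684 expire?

December 18, 2022

Earliest priority filing: 28 November 2000.
Base term: 28 November 2000 + 19 years → 28 November 2019.
Opposition Stay Credit: +625 days → 14 August 2021.
Examination Delay Credit: +491 days → 18 December 2022.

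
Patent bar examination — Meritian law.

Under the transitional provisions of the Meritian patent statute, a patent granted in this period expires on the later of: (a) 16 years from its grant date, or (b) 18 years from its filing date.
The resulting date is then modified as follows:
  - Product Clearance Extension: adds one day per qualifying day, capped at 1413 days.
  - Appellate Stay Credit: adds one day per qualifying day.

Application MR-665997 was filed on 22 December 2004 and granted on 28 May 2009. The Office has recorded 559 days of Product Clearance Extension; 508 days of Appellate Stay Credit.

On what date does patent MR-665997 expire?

(a) grant + 16 years → 28 May 2025.
(b) filing + 18 years → 22 December 2022.
Later of the two: 28 May 2025.
Product Clearance Extension: 559 days (within the 1413-day cap) → +559 days → 8 December 2026.
Appellate Stay Credit: +508 days → 29 April 2028.

2028-04-29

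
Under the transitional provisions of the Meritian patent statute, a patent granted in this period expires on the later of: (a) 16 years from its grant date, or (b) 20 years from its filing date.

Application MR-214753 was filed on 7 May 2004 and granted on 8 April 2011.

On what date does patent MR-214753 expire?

(a) grant + 16 years → 8 April 2027.
(b) filing + 20 years → 7 May 2024.
Later of the two: 8 April 2027.

April 8, 2027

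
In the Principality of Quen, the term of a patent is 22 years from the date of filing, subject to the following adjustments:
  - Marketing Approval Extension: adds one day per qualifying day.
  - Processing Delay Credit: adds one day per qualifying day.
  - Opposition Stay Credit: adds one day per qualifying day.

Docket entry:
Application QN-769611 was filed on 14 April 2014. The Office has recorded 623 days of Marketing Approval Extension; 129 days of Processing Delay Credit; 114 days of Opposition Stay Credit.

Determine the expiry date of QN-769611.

Base term: filing date + 22 years → 14 April 2036.
Marketing Approval Extension: +623 days → 28 December 2037.
Processing Delay Credit: +129 days → 6 May 2038.
Opposition Stay Credit: +114 days → 28 August 2038.

2038-08-28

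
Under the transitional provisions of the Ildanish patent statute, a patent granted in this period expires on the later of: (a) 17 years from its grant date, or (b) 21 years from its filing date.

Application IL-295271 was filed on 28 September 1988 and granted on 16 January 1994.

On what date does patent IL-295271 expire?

January 16, 2011

(a) grant + 17 years → 16 January 2011.
(b) filing + 21 years → 28 September 2009.
Later of the two: 16 January 2011.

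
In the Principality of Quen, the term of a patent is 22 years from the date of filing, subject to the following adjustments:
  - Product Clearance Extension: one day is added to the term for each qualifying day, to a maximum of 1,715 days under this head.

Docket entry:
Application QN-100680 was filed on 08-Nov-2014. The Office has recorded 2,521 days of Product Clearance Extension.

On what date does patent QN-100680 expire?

2041-07-20

Base term: filing date + 22 years → 8 November 2036.
Product Clearance Extension: 2521 days claimed exceeds the 1715-day cap, so +1715 days → 20 July 2041.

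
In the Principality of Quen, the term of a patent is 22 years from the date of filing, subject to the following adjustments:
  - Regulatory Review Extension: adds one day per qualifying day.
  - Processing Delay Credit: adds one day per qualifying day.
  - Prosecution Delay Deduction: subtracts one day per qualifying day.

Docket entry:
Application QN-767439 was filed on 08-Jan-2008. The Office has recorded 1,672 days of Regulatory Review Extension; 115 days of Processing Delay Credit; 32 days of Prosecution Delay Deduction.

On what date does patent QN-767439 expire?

October 29, 2034

Base term: filing date + 22 years → 8 January 2030.
Regulatory Review Extension: +1672 days → 7 August 2034.
Processing Delay Credit: +115 days → 30 November 2034.
Prosecution Delay Deduction: −32 days → 29 October 2034.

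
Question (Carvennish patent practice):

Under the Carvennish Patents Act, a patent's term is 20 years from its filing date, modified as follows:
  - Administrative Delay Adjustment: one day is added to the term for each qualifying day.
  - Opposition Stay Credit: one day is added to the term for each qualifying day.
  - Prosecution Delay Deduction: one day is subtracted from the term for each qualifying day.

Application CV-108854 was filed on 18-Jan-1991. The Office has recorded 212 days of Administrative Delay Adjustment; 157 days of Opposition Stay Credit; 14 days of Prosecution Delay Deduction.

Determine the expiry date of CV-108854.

Base term: filing date + 20 years → 18 January 2011.
Administrative Delay Adjustment: +212 days → 18 August 2011.
Opposition Stay Credit: +157 days → 22 January 2012.
Prosecution Delay Deduction: −14 days → 8 January 2012.

2012-01-08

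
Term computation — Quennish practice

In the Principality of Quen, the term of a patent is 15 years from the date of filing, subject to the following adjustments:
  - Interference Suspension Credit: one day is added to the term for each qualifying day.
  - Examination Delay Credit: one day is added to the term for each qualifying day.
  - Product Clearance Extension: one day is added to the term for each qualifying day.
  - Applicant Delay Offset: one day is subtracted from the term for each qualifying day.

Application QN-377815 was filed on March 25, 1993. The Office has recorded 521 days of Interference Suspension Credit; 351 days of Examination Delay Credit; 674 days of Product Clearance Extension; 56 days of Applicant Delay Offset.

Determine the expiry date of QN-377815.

April 23, 2012

Base term: filing date + 15 years → 25 March 2008.
Interference Suspension Credit: +521 days → 28 August 2009.
Examination Delay Credit: +351 days → 14 August 2010.
Product Clearance Extension: +674 days → 18 June 2012.
Applicant Delay Offset: −56 days → 23 April 2012.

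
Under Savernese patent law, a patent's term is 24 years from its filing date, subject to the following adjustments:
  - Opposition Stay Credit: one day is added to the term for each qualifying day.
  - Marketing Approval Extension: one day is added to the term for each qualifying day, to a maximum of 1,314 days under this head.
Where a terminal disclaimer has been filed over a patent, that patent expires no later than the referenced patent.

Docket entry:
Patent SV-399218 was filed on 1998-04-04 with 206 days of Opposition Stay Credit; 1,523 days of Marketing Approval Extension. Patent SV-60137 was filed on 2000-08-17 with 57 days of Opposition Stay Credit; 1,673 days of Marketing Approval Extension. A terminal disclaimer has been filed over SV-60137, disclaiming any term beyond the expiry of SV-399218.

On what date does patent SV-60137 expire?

Natural term of SV-60137:
  Base: filing + 24 years → 17 August 2024.
  Opposition Stay Credit: +57 days → 13 October 2024.
  Marketing Approval Extension: 1673 days claimed exceeds the 1314-day cap, so +1314 days → 19 May 2028.
Expiry of referenced patent SV-399218:
  Base: filing + 24 years → 4 April 2022.
  Opposition Stay Credit: +206 days → 27 October 2022.
  Marketing Approval Extension: 1523 days claimed exceeds the 1314-day cap, so +1314 days → 2 June 2026.
Terminal disclaimer: SV-60137 expires on the earlier of 19 May 2028 and 2 June 2026.

June 2, 2026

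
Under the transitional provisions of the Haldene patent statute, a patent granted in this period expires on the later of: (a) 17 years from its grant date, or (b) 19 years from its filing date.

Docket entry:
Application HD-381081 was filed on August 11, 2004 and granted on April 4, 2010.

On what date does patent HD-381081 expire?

(a) grant + 17 years → 4 April 2027.
(b) filing + 19 years → 11 August 2023.
Later of the two: 4 April 2027.

2027-04-04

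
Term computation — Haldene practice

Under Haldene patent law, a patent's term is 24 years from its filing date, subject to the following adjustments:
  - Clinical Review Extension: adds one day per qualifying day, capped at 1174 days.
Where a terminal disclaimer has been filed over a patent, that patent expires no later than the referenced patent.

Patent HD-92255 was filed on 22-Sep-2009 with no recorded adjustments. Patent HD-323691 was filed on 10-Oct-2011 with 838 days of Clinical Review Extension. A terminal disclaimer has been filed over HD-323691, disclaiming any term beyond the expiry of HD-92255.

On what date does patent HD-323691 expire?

Natural term of HD-323691:
  Base: filing + 24 years → 10 October 2035.
  Clinical Review Extension: 838 days (within the 1174-day cap) → +838 days → 25 January 2038.
Expiry of referenced patent HD-92255:
  Base: filing + 24 years → 22 September 2033.
Terminal disclaimer: HD-323691 expires on the earlier of 25 January 2038 and 22 September 2033.

September 22, 2033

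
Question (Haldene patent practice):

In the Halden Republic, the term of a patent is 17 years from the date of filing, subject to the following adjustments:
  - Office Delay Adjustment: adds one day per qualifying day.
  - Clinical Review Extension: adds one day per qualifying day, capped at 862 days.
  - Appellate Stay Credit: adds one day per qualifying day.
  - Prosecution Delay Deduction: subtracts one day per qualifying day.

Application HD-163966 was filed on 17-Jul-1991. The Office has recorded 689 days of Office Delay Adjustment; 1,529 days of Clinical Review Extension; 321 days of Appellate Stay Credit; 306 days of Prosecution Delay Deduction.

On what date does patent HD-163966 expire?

Base term: filing date + 17 years → 17 July 2008.
Office Delay Adjustment: +689 days → 6 June 2010.
Clinical Review Extension: 1529 days claimed exceeds the 862-day cap, so +862 days → 15 October 2012.
Appellate Stay Credit: +321 days → 1 September 2013.
Prosecution Delay Deduction: −306 days → 30 October 2012.

October 30, 2012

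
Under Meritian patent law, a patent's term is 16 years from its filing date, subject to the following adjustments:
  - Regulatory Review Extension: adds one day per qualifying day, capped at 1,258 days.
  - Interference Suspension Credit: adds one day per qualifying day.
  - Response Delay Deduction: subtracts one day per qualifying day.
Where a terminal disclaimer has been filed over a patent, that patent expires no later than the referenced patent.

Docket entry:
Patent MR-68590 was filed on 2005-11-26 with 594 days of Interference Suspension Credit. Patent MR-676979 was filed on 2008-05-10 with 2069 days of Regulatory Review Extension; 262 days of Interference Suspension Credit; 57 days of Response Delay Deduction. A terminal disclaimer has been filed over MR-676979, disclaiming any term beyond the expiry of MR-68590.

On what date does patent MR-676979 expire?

July 13, 2023

Natural term of MR-676979:
  Base: filing + 16 years → 10 May 2024.
  Regulatory Review Extension: 2069 days claimed exceeds the 1258-day cap, so +1258 days → 20 October 2027.
  Interference Suspension Credit: +262 days → 8 July 2028.
  Response Delay Deduction: −57 days → 12 May 2028.
Expiry of referenced patent MR-68590:
  Base: filing + 16 years → 26 November 2021.
  Interference Suspension Credit: +594 days → 13 July 2023.
Terminal disclaimer: MR-676979 expires on the earlier of 12 May 2028 and 13 July 2023.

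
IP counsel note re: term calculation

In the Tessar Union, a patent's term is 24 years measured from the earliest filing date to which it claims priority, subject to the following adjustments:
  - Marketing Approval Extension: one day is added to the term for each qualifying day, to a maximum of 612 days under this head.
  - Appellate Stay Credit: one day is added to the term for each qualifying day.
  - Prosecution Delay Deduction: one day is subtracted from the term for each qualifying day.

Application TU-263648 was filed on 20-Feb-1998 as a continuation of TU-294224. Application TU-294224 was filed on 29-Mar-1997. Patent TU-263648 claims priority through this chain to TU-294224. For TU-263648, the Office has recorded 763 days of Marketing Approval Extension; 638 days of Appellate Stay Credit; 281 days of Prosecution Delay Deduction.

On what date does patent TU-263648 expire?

November 23, 2023

Earliest priority filing: 29 March 1997.
Base term: 29 March 1997 + 24 years → 29 March 2021.
Marketing Approval Extension: 763 days claimed exceeds the 612-day cap, so +612 days → 1 December 2022.
Appellate Stay Credit: +638 days → 30 August 2024.
Prosecution Delay Deduction: −281 days → 23 November 2023.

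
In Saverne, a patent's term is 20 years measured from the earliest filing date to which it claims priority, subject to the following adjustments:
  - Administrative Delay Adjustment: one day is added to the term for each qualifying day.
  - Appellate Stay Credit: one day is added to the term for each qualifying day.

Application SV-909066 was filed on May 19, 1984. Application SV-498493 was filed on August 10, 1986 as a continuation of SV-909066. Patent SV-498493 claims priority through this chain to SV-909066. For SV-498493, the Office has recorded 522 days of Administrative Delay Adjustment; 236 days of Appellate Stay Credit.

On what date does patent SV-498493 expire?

Earliest priority filing: 19 May 1984.
Base term: 19 May 1984 + 20 years → 19 May 2004.
Administrative Delay Adjustment: +522 days → 23 October 2005.
Appellate Stay Credit: +236 days → 16 June 2006.

2006-06-16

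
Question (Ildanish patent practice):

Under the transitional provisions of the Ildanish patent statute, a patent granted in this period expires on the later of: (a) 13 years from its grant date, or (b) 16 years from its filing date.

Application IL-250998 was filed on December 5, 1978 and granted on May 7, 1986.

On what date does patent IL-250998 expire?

May 7, 1999

(a) grant + 13 years → 7 May 1999.
(b) filing + 16 years → 5 December 1994.
Later of the two: 7 May 1999.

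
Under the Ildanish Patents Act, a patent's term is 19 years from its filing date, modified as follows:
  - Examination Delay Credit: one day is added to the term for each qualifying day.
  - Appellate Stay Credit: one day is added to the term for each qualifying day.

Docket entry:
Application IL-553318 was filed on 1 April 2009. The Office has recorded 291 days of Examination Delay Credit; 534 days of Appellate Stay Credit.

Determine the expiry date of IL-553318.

2030-07-05

Base term: filing date + 19 years → 1 April 2028.
Examination Delay Credit: +291 days → 17 January 2029.
Appellate Stay Credit: +534 days → 5 July 2030.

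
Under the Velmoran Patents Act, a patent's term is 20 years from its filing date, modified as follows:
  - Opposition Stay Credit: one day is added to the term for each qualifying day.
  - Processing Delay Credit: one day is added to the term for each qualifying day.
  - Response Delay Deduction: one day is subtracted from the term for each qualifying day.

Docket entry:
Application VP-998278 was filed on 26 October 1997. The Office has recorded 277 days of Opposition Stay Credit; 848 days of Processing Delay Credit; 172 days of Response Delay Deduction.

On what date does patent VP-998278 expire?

2020-06-05

Base term: filing date + 20 years → 26 October 2017.
Opposition Stay Credit: +277 days → 30 July 2018.
Processing Delay Credit: +848 days → 24 November 2020.
Response Delay Deduction: −172 days → 5 June 2020.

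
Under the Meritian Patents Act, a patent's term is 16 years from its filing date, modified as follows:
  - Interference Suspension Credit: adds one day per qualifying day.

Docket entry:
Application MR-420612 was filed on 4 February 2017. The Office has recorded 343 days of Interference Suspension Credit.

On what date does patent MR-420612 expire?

Base term: filing date + 16 years → 4 February 2033.
Interference Suspension Credit: +343 days → 13 January 2034.

January 13, 2034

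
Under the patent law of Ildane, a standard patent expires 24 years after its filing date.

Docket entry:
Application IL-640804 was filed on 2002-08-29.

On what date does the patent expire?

Filing date + 24 years → 29 August 2026.

2026-08-29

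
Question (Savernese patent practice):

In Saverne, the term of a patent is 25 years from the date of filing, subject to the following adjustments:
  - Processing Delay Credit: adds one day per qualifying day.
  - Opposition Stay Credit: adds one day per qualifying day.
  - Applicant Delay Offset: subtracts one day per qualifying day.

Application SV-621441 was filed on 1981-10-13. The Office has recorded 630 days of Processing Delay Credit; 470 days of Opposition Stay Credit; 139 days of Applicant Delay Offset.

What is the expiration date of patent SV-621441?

2009-05-31

Base term: filing date + 25 years → 13 October 2006.
Processing Delay Credit: +630 days → 4 July 2008.
Opposition Stay Credit: +470 days → 17 October 2009.
Applicant Delay Offset: −139 days → 31 May 2009.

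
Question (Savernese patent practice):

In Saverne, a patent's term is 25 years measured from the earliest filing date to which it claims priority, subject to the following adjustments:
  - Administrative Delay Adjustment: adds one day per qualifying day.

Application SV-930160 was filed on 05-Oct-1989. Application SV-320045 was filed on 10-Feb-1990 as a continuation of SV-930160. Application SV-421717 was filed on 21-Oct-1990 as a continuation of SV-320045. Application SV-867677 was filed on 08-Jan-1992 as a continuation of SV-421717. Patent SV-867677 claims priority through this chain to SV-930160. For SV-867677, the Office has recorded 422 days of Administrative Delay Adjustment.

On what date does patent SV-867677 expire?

Earliest priority filing: 5 October 1989.
Base term: 5 October 1989 + 25 years → 5 October 2014.
Administrative Delay Adjustment: +422 days → 1 December 2015.

December 1, 2015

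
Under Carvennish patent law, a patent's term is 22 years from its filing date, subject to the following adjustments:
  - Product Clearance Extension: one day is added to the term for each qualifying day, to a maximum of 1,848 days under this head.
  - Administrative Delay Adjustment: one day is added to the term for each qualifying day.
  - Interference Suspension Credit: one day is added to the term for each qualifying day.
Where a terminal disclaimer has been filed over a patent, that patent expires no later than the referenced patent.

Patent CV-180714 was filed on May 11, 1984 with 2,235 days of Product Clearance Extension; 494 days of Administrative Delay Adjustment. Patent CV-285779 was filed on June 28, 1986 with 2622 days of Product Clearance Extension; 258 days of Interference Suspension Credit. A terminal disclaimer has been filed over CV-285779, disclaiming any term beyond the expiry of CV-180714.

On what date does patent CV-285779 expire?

2012-10-08

Natural term of CV-285779:
  Base: filing + 22 years → 28 June 2008.
  Product Clearance Extension: 2622 days claimed exceeds the 1848-day cap, so +1848 days → 20 July 2013.
  Interference Suspension Credit: +258 days → 4 April 2014.
Expiry of referenced patent CV-180714:
  Base: filing + 22 years → 11 May 2006.
  Product Clearance Extension: 2235 days claimed exceeds the 1848-day cap, so +1848 days → 2 June 2011.
  Administrative Delay Adjustment: +494 days → 8 October 2012.
Terminal disclaimer: CV-285779 expires on the earlier of 4 April 2014 and 8 October 2012.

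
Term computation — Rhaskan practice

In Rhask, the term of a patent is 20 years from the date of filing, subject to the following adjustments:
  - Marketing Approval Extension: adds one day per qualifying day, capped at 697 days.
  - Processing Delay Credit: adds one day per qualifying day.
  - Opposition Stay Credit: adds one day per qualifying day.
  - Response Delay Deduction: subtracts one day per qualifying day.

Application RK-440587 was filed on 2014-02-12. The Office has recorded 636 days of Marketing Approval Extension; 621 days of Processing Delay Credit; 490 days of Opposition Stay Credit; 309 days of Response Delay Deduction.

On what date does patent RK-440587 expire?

2038-01-20

Base term: filing date + 20 years → 12 February 2034.
Marketing Approval Extension: 636 days (within the 697-day cap) → +636 days → 10 November 2035.
Processing Delay Credit: +621 days → 23 July 2037.
Opposition Stay Credit: +490 days → 25 November 2038.
Response Delay Deduction: −309 days → 20 January 2038.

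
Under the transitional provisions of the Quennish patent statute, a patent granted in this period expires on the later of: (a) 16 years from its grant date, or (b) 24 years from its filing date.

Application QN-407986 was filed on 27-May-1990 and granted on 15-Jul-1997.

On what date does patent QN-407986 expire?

2014-05-27

(a) grant + 16 years → 15 July 2013.
(b) filing + 24 years → 27 May 2014.
Later of the two: 27 May 2014.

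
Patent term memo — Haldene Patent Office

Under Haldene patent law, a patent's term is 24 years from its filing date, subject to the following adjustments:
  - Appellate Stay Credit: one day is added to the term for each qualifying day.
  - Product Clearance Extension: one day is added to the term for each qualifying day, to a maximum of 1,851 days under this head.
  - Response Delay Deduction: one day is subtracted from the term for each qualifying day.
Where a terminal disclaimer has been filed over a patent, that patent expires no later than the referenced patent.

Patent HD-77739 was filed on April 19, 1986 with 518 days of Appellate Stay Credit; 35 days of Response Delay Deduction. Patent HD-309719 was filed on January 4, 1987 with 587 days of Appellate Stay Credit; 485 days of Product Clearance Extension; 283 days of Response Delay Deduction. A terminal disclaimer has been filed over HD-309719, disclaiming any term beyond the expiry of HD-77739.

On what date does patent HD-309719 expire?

Natural term of HD-309719:
  Base: filing + 24 years → 4 January 2011.
  Appellate Stay Credit: +587 days → 13 August 2012.
  Product Clearance Extension: 485 days (within the 1851-day cap) → +485 days → 11 December 2013.
  Response Delay Deduction: −283 days → 3 March 2013.
Expiry of referenced patent HD-77739:
  Base: filing + 24 years → 19 April 2010.
  Appellate Stay Credit: +518 days → 19 September 2011.
  Response Delay Deduction: −35 days → 15 August 2011.
Terminal disclaimer: HD-309719 expires on the earlier of 3 March 2013 and 15 August 2011.

August 15, 2011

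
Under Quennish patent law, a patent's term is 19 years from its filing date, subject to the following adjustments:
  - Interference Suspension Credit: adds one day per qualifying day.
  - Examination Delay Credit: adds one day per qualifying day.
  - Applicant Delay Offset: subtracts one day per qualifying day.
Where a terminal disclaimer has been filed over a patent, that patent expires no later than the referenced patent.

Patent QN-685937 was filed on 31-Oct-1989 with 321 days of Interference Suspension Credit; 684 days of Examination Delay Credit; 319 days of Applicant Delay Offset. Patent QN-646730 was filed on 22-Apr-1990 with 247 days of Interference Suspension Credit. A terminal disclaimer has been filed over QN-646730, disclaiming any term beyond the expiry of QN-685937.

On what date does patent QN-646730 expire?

December 25, 2009

Natural term of QN-646730:
  Base: filing + 19 years → 22 April 2009.
  Interference Suspension Credit: +247 days → 25 December 2009.
Expiry of referenced patent QN-685937:
  Base: filing + 19 years → 31 October 2008.
  Interference Suspension Credit: +321 days → 17 September 2009.
  Examination Delay Credit: +684 days → 2 August 2011.
  Applicant Delay Offset: −319 days → 17 September 2010.
Terminal disclaimer: QN-646730 expires on the earlier of 25 December 2009 and 17 September 2010.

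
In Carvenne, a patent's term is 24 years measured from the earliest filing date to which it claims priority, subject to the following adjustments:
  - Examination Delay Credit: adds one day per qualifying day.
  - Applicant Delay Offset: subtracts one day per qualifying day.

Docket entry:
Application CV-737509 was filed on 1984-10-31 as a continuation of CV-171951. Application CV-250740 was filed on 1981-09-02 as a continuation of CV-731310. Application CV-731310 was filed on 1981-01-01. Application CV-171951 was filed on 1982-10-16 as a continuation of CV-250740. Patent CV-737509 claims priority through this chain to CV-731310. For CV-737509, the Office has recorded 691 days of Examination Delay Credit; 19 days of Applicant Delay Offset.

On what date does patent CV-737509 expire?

2006-11-04

Earliest priority filing: 1 January 1981.
Base term: 1 January 1981 + 24 years → 1 January 2005.
Examination Delay Credit: +691 days → 23 November 2006.
Applicant Delay Offset: −19 days → 4 November 2006.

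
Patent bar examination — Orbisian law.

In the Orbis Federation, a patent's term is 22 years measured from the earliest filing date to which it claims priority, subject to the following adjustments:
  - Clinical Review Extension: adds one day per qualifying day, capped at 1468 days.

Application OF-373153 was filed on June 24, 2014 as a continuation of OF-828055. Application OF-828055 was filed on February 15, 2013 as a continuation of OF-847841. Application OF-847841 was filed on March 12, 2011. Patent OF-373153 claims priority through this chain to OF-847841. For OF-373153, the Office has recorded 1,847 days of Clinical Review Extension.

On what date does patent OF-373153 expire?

March 19, 2037

Earliest priority filing: 12 March 2011.
Base term: 12 March 2011 + 22 years → 12 March 2033.
Clinical Review Extension: 1847 days claimed exceeds the 1468-day cap, so +1468 days → 19 March 2037.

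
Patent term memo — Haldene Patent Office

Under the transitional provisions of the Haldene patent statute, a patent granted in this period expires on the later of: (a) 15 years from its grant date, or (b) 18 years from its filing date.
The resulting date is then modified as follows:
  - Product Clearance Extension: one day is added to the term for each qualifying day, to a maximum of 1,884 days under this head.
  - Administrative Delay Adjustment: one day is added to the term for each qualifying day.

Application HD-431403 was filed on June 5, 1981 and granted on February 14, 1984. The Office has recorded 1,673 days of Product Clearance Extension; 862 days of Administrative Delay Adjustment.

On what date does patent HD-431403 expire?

2006-05-14

(a) grant + 15 years → 14 February 1999.
(b) filing + 18 years → 5 June 1999.
Later of the two: 5 June 1999.
Product Clearance Extension: 1673 days (within the 1884-day cap) → +1673 days → 3 January 2004.
Administrative Delay Adjustment: +862 days → 14 May 2006.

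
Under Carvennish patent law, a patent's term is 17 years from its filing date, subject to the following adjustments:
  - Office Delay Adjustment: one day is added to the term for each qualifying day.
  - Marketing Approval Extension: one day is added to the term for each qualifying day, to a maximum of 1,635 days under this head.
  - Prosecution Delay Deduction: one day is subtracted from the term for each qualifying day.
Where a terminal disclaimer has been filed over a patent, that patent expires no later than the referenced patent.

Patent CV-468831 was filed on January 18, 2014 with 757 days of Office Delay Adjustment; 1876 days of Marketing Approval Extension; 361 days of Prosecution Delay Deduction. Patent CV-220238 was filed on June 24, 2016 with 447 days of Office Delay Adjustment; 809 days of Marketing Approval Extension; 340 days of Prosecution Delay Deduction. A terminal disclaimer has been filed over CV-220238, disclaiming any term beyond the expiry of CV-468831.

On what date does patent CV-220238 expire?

Natural term of CV-220238:
  Base: filing + 17 years → 24 June 2033.
  Office Delay Adjustment: +447 days → 14 September 2034.
  Marketing Approval Extension: 809 days (within the 1635-day cap) → +809 days → 1 December 2036.
  Prosecution Delay Deduction: −340 days → 27 December 2035.
Expiry of referenced patent CV-468831:
  Base: filing + 17 years → 18 January 2031.
  Office Delay Adjustment: +757 days → 13 February 2033.
  Marketing Approval Extension: 1876 days claimed exceeds the 1635-day cap, so +1635 days → 6 August 2037.
  Prosecution Delay Deduction: −361 days → 10 August 2036.
Terminal disclaimer: CV-220238 expires on the earlier of 27 December 2035 and 10 August 2036.

December 27, 2035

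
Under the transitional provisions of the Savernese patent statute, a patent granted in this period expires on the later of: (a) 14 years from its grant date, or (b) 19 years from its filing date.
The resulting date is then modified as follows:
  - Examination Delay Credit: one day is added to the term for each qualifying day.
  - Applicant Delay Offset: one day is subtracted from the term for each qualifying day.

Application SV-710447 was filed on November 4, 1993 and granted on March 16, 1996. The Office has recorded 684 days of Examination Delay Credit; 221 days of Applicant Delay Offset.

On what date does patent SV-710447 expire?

(a) grant + 14 years → 16 March 2010.
(b) filing + 19 years → 4 November 2012.
Later of the two: 4 November 2012.
Examination Delay Credit: +684 days → 19 September 2014.
Applicant Delay Offset: −221 days → 10 February 2014.

February 10, 2014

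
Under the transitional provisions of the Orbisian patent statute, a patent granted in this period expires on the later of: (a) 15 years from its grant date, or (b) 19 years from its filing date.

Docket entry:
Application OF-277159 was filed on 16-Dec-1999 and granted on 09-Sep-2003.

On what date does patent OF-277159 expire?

2018-12-16

(a) grant + 15 years → 9 September 2018.
(b) filing + 19 years → 16 December 2018.
Later of the two: 16 December 2018.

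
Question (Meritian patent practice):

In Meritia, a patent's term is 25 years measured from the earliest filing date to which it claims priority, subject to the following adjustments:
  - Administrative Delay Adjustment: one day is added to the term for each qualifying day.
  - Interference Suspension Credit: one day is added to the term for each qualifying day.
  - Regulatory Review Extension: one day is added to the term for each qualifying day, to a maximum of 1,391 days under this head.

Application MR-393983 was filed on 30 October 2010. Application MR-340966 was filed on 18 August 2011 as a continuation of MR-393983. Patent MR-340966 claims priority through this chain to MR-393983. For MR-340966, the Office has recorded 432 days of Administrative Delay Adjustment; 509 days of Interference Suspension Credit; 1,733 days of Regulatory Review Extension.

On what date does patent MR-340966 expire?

March 19, 2042

Earliest priority filing: 30 October 2010.
Base term: 30 October 2010 + 25 years → 30 October 2035.
Administrative Delay Adjustment: +432 days → 4 January 2037.
Interference Suspension Credit: +509 days → 28 May 2038.
Regulatory Review Extension: 1733 days claimed exceeds the 1391-day cap, so +1391 days → 19 March 2042.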